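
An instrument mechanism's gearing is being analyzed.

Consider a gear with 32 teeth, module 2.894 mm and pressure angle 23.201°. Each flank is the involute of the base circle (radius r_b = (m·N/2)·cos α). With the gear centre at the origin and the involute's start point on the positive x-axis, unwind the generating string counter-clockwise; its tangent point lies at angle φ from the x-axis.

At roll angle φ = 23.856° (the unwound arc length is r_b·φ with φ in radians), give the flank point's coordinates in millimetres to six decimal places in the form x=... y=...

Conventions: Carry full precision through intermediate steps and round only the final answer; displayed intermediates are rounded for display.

single-mesh involute tooth geometry (32T wheel at module 2.894)
pitch radius r_p = m·N/2 = 2.894·32/2 = 46.304000
base radius r_b = r_p·cos α = 46.304000·cos 23.201° = 42.559324
roll angle φ = 23.856° = 0.41636575 rad
x = r_b·(cos φ + φ·sin φ) = 46.090025
y = r_b·(sin φ − φ·cos φ) = 1.006354

x=46.090025 y=1.006354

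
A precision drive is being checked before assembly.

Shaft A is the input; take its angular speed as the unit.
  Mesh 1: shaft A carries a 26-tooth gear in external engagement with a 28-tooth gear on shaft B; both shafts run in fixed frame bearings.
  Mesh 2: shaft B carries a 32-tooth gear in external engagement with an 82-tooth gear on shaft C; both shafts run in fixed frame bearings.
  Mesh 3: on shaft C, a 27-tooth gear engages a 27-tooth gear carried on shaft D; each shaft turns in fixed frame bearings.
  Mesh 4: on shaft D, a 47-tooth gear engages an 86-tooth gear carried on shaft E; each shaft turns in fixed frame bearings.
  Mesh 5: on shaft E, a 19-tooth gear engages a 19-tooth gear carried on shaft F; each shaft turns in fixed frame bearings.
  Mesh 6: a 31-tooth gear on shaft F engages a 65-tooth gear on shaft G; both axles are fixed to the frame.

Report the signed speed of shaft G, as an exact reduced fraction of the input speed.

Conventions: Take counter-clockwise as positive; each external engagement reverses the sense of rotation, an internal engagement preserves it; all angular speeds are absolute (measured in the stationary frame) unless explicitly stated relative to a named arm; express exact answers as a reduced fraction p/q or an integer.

6-mesh fixed-axis compound train (all bearings frame-fixed)
mesh 1 [26T→28T]: |ω|/ω_in = 1×26/28 = 13/14, sense flips to −
mesh 2 [32T→82T]: |ω|/ω_in = (13/14)×32/82 = 104/287, sense flips to +
mesh 3 [27T→27T]: |ω|/ω_in = (104/287)×27/27 = 104/287, sense flips to −
mesh 4 [47T→86T]: |ω|/ω_in = (104/287)×47/86 = 2444/12341, sense flips to +
mesh 5 [19T→19T]: |ω|/ω_in = (2444/12341)×19/19 = 2444/12341, sense flips to −
mesh 6 [31T→65T]: |ω|/ω_in = (2444/12341)×31/65 = 5828/61705, sense flips to +
signed output speed (× input speed) = 5828/61705

5828/61705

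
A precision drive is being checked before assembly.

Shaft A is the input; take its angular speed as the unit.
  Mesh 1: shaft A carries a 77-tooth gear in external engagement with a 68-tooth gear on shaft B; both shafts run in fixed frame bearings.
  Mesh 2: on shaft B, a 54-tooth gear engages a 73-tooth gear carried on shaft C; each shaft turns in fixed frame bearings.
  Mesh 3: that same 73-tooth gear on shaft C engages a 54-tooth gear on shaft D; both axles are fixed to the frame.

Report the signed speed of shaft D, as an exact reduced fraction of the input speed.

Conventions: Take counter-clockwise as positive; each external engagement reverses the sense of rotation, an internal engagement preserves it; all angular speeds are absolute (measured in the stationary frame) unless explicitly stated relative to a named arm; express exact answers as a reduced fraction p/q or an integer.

3-mesh fixed-axis compound train (all bearings frame-fixed)
mesh 1 [77T→68T]: |ω|/ω_in = 1×77/68 = 77/68, sense flips to −
mesh 2 [54T→73T]: |ω|/ω_in = (77/68)×54/73 = 2079/2482, sense flips to +
mesh 3 [73T→54T]: |ω|/ω_in = (2079/2482)×73/54 = 77/68, sense flips to −
signed output speed (× input speed) = -77/68

-77/68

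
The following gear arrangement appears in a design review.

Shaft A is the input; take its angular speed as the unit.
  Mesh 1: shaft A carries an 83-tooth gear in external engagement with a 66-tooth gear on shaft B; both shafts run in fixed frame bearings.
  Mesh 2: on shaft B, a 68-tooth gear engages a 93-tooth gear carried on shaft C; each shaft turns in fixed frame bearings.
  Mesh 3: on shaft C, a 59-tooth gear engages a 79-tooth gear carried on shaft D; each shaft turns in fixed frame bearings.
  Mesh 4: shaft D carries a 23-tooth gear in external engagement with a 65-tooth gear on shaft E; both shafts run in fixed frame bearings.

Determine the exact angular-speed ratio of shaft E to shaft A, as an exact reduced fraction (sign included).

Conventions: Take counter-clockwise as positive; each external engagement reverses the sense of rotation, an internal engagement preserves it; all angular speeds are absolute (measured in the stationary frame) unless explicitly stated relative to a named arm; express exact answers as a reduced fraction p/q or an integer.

3829454/15759315

class = fixed-axis compound train [4 meshes; 4 ratios multiply, 4 sense flips]
mesh 1 [83T→66T]: running ratio 83/66, sense −
mesh 2 [68T→93T]: running ratio 2822/3069, sense +
mesh 3 [59T→79T]: running ratio 166498/242451, sense −
mesh 4 [23T→65T]: running ratio 3829454/15759315, sense +
ω_out/ω_in = 3829454/15759315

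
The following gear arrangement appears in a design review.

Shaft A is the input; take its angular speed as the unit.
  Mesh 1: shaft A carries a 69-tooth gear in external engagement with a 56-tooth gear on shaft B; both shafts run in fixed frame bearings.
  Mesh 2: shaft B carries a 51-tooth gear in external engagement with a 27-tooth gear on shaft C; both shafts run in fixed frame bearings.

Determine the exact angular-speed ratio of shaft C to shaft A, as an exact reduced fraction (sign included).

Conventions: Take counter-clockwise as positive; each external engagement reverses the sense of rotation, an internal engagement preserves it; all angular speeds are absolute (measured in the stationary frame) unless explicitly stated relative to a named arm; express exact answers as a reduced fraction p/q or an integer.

391/168

class = fixed-axis compound train [2 meshes; 2 ratios multiply, 2 sense flips]
mesh 1 [69T→56T]: running ratio 69/56, sense −
mesh 2 [51T→27T]: running ratio 391/168, sense +
ω_out/ω_in = 391/168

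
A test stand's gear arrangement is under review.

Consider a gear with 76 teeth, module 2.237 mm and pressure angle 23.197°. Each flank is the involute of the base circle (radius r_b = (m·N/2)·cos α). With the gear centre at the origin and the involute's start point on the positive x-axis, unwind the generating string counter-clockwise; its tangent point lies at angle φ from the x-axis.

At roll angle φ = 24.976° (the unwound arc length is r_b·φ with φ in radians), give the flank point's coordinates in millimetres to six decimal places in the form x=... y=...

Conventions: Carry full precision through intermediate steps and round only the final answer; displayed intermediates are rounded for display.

x=85.208332 y=2.116622

class = single-mesh tooth geometry [base-circle involute, m = 2.237, 76T]
pitch radius r_p = m·N/2 = 2.237·76/2 = 85.006000
base radius r_b = r_p·cos α = 85.006000·cos 23.197° = 78.133772
roll angle φ = 24.976° = 0.43591343 rad
x = r_b·(cos φ + φ·sin φ) = 85.208332
y = r_b·(sin φ − φ·cos φ) = 2.116622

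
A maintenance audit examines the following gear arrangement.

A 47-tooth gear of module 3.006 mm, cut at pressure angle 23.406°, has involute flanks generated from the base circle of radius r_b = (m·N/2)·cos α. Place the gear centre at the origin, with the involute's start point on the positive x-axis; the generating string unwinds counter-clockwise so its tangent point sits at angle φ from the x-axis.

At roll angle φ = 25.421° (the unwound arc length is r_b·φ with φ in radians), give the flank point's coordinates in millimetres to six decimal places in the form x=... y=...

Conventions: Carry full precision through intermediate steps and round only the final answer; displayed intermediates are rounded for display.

x=70.898346 y=1.850458

class = single-mesh tooth geometry [base-circle involute, m = 3.006, 47T]
pitch radius r_p = m·N/2 = 3.006·47/2 = 70.641000
base radius r_b = r_p·cos α = 70.641000·cos 23.406° = 64.828166
roll angle φ = 25.421° = 0.44368015 rad
x = r_b·(cos φ + φ·sin φ) = 70.898346
y = r_b·(sin φ − φ·cos φ) = 1.850458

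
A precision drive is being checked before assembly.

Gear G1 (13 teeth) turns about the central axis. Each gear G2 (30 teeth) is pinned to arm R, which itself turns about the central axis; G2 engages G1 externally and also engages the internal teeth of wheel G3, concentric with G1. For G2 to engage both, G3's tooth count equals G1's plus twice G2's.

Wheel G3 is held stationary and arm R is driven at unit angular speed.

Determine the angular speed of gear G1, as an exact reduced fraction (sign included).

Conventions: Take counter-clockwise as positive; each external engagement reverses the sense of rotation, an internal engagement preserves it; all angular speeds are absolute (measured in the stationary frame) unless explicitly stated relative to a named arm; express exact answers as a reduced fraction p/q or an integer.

class = planetary set [G3 = 13+2·30 = 73; Willis about the carrier]
ring teeth: 13 + 2·30 = 73
13(ω_sun−ω_arm) = −73(ω_ring−ω_arm),  ω_ring = 0, ω_arm = 1
ω_sun = 1 − (73/13)(0−1) = 86/13
exact speed ratio = 86/13

86/13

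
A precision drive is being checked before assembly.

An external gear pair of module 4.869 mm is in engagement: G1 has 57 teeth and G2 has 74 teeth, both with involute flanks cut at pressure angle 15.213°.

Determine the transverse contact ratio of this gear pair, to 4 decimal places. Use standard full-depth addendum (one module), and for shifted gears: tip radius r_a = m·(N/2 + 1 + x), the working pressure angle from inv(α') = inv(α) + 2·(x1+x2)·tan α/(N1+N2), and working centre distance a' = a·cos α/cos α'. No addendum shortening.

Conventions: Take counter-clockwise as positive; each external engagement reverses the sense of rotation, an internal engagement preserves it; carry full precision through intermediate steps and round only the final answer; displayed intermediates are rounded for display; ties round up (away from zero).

class = single-mesh tooth geometry [involute pair 57T × 74T, m = 4.869]
base radii: r_b1 = 133.903703, r_b2 = 173.839895
tip radii: r_a1 = 143.635500, r_a2 = 185.022000
no profile shift: α' = α, a' = a
action lengths: √(r_a1²−r_b1²) = 51.970715, √(r_a2²−r_b2²) = 63.346913
base pitch p_b = π·m·cos α = 14.760382
CR = (51.970715 + 63.346913 − 318.919500·sin 15.21300°)/14.760382 = 2.142936
contact ratio ≈ 2.1429

2.1429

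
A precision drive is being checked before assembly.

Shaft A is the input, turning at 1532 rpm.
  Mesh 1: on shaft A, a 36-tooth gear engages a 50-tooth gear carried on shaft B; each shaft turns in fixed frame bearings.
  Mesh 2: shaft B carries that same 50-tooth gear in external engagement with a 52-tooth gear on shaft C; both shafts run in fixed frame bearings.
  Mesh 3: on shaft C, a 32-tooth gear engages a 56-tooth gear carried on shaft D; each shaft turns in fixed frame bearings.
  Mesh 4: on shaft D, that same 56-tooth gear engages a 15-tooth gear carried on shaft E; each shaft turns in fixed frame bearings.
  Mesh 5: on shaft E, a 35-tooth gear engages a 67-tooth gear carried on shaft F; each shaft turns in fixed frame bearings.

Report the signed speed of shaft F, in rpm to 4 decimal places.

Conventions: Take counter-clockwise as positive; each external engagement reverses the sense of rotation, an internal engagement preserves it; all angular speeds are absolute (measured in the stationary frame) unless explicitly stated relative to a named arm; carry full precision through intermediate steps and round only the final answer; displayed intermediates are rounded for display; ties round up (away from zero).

topology: fixed-axis compound train — 5 meshes, A→F
mesh 1 [36T→50T]: ω = 1532.0000×36/50 = 1103.0400 rpm, sense flips to −
mesh 2 [50T→52T]: ω = 1103.0400×50/52 = 1060.6154 rpm, sense flips to +
mesh 3 [32T→56T]: ω = 1060.6154×32/56 = 606.0659 rpm, sense flips to −
mesh 4 [56T→15T]: ω = 606.0659×56/15 = 2262.6462 rpm, sense flips to +
mesh 5 [35T→67T]: ω = 2262.6462×35/67 = 1181.9793 rpm, sense flips to −
signed output speed = -1181.9793 rpm

-1181.9793 rpm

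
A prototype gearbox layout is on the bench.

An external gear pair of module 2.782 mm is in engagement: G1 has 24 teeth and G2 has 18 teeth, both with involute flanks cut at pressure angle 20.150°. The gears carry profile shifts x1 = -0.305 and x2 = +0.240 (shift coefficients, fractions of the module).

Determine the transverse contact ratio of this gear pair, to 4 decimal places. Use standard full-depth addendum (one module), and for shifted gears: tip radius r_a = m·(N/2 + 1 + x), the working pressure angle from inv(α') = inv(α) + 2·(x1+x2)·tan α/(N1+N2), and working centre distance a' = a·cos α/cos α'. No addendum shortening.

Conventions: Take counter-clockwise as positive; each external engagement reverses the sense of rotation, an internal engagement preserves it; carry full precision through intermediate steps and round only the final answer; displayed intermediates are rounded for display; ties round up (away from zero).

topology: single-mesh involute geometry — m = 2.782, 24T/18T pair
base radii: r_b1 = 31.340699, r_b2 = 23.505524
tip radii: r_a1 = 35.317490, r_a2 = 28.487680
inv(α') = inv(20.150°) + 2·(-0.305+0.240)·tan α/(24+18) = 0.01411828  ⇒  α' = 19.65354°
a' = a·cos α / cos α' = 58.4220·cos 20.150°/cos 19.65354° = 58.239018
action lengths: √(r_a1²−r_b1²) = 16.281453, √(r_a2²−r_b2²) = 16.094665
base pitch p_b = π·m·cos α = 8.204976
CR = (16.281453 + 16.094665 − 58.239018·sin 19.65354°)/8.204976 = 1.558626
contact ratio ≈ 1.5586

1.5586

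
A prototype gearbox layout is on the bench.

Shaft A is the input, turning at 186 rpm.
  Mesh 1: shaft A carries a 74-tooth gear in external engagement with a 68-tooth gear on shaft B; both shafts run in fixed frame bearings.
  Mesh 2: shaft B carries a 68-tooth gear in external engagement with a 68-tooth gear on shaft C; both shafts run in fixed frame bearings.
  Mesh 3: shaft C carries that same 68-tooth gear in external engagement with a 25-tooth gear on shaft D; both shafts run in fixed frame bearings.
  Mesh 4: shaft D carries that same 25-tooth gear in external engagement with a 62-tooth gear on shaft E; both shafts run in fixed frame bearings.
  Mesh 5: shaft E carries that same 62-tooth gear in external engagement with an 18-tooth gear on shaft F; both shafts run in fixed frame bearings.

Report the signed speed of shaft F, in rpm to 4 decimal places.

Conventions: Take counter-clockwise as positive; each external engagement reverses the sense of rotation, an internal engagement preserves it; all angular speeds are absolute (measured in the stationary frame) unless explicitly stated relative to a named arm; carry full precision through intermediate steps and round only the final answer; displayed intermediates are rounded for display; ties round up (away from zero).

-764.6667 rpm

recognized (6 fixed axles, 5 meshes): fixed-axis compound train
mesh 1 [74T→68T]: ω = 186.0000×74/68 = 202.4118 rpm, sense flips to −
mesh 2 [68T→68T]: ω = 202.4118×68/68 = 202.4118 rpm, sense flips to +
mesh 3 [68T→25T]: ω = 202.4118×68/25 = 550.5600 rpm, sense flips to −
mesh 4 [25T→62T]: ω = 550.5600×25/62 = 222.0000 rpm, sense flips to +
mesh 5 [62T→18T]: ω = 222.0000×62/18 = 764.6667 rpm, sense flips to −
signed output speed = -764.6667 rpm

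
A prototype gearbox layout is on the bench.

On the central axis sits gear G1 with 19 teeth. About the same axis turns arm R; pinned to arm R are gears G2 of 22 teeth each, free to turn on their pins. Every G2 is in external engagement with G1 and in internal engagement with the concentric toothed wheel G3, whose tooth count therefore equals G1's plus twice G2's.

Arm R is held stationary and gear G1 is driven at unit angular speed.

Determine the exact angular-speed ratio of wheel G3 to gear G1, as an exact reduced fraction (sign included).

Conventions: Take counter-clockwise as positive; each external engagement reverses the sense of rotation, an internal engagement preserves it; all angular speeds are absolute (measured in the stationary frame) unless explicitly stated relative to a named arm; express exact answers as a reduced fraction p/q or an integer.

-19/63

planetary set (19T centre, 22T on arm, 63T internal) — Willis relation
ring teeth: 19 + 2·22 = 63
19(ω_sun−ω_arm) = −63(ω_ring−ω_arm),  ω_arm = 0, ω_sun = 1
ω_ring = 0 − (19/63)(1−0) = -19/63
ω_out/ω_in = -19/63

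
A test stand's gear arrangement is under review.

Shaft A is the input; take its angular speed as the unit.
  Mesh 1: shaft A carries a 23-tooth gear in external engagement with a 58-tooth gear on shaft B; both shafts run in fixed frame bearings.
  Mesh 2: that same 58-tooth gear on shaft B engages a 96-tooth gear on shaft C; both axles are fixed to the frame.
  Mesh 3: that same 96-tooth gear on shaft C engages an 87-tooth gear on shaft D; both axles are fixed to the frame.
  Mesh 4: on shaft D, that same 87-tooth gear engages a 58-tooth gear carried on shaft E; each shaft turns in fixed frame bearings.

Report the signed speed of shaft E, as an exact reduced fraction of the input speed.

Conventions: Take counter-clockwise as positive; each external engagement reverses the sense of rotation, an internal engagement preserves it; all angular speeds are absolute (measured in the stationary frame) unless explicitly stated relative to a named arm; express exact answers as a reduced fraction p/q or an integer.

4-mesh fixed-axis compound train (all bearings frame-fixed)
mesh 1 [23T→58T]: |ω|/ω_in = 1×23/58 = 23/58, sense flips to −
mesh 2 [58T→96T]: |ω|/ω_in = (23/58)×58/96 = 23/96, sense flips to +
mesh 3 [96T→87T]: |ω|/ω_in = (23/96)×96/87 = 23/87, sense flips to −
mesh 4 [87T→58T]: |ω|/ω_in = (23/87)×87/58 = 23/58, sense flips to +
signed output speed (× input speed) = 23/58

23/58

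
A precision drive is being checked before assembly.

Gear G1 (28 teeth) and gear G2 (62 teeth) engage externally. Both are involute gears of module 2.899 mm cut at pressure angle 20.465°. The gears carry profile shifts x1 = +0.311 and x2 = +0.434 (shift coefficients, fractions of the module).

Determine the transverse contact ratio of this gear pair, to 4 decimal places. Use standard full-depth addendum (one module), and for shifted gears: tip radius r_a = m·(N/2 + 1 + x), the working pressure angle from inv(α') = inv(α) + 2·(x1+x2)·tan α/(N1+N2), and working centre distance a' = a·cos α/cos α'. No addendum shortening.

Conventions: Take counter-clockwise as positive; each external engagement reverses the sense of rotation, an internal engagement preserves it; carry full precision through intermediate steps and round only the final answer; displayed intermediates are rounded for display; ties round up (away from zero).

1.5906

topology: single-mesh involute geometry — m = 2.899, 28T/62T pair
base radii: r_b1 = 38.024453, r_b2 = 84.197003
tip radii: r_a1 = 44.386589, r_a2 = 94.026166
inv(α') = inv(20.465°) + 2·(+0.311+0.434)·tan α/(28+62) = 0.02218529  ⇒  α' = 22.72158°
a' = a·cos α / cos α' = 130.4550·cos 20.465°/cos 22.72158° = 132.504798
action lengths: √(r_a1²−r_b1²) = 22.897822, √(r_a2²−r_b2²) = 41.854326
base pitch p_b = π·m·cos α = 8.532667
CR = (22.897822 + 41.854326 − 132.504798·sin 22.72158°)/8.532667 = 1.590559
contact ratio ≈ 1.5906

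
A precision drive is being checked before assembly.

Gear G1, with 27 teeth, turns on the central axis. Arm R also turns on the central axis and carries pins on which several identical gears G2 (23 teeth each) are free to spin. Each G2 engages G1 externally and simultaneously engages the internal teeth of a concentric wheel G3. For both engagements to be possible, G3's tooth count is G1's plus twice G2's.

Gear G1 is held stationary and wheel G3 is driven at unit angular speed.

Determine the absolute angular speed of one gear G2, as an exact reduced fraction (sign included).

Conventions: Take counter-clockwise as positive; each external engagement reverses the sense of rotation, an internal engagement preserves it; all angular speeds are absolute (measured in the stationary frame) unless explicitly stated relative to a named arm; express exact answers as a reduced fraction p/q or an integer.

73/46

topology: planetary set — G1 27T / G2 23T / G3 73T, arm = carrier (Willis)
ring teeth: 27 + 2·23 = 73
27(ω_sun−ω_arm) = −73(ω_ring−ω_arm),  ω_sun = 0, ω_ring = 1
27(0−ω_arm) = −73(1−ω_arm)  ⇒  100·ω_arm = 73  ⇒  ω_arm = 73/100
sun–planet mesh: 27·(0−73/100) = −23·(ω_p−ω_arm)  ⇒  ω_p−ω_arm = 1971/2300
ω_p = 73/100 + 1971/2300 = 73/46
exact speed ratio = 73/46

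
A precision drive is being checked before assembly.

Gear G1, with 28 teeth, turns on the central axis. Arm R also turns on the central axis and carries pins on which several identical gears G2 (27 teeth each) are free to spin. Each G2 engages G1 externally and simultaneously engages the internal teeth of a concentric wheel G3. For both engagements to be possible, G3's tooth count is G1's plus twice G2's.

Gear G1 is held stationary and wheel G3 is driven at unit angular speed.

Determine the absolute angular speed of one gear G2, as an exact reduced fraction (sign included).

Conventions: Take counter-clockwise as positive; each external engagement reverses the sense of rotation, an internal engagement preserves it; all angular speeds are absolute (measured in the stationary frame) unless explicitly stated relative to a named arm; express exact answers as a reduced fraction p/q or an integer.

41/27

topology: planetary set — G1 28T / G2 27T / G3 82T, arm = carrier (Willis)
ring teeth: 28 + 2·27 = 82
28(ω_sun−ω_arm) = −82(ω_ring−ω_arm),  ω_sun = 0, ω_ring = 1
28(0−ω_arm) = −82(1−ω_arm)  ⇒  110·ω_arm = 82  ⇒  ω_arm = 41/55
sun–planet mesh: 28·(0−41/55) = −27·(ω_p−ω_arm)  ⇒  ω_p−ω_arm = 1148/1485
ω_p = 41/55 + 1148/1485 = 41/27
exact speed ratio = 41/27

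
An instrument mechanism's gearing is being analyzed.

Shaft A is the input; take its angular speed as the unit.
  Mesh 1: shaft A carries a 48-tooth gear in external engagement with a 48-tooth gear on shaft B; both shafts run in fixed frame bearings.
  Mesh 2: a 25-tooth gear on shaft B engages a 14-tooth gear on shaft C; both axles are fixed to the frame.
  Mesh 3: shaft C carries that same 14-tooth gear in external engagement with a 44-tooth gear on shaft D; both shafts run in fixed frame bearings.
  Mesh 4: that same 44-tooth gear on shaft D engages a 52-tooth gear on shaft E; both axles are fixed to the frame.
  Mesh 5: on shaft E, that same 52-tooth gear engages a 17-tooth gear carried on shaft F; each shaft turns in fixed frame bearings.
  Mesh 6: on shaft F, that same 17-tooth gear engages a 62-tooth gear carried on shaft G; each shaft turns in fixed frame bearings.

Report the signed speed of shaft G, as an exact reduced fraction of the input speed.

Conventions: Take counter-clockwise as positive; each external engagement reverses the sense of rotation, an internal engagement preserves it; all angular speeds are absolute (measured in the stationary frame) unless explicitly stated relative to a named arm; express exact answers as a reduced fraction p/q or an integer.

6-mesh fixed-axis compound train (all bearings frame-fixed)
mesh 1 [48T→48T]: |ω|/ω_in = 1×48/48 = 1, sense flips to −
mesh 2 [25T→14T]: |ω|/ω_in = 1×25/14 = 25/14, sense flips to +
mesh 3 [14T→44T]: |ω|/ω_in = (25/14)×14/44 = 25/44, sense flips to −
mesh 4 [44T→52T]: |ω|/ω_in = (25/44)×44/52 = 25/52, sense flips to +
mesh 5 [52T→17T]: |ω|/ω_in = (25/52)×52/17 = 25/17, sense flips to −
mesh 6 [17T→62T]: |ω|/ω_in = (25/17)×17/62 = 25/62, sense flips to +
signed output speed (× input speed) = 25/62

25/62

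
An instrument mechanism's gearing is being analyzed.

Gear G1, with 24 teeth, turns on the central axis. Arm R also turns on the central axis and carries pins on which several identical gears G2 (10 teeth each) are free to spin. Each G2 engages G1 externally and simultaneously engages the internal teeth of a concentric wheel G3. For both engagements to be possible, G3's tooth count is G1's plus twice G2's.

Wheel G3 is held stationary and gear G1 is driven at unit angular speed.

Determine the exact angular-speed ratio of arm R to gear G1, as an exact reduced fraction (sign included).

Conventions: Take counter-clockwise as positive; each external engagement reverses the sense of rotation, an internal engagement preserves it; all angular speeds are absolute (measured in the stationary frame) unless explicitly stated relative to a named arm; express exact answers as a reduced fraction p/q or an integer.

6/17

planetary set (24T centre, 10T on arm, 44T internal) — Willis relation
ring teeth: 24 + 2·10 = 44
24(ω_sun−ω_arm) = −44(ω_ring−ω_arm),  ω_ring = 0, ω_sun = 1
24(1−ω_arm) = −44(0−ω_arm)  ⇒  68·ω_arm = 24  ⇒  ω_arm = 6/17
ω_out/ω_in = 6/17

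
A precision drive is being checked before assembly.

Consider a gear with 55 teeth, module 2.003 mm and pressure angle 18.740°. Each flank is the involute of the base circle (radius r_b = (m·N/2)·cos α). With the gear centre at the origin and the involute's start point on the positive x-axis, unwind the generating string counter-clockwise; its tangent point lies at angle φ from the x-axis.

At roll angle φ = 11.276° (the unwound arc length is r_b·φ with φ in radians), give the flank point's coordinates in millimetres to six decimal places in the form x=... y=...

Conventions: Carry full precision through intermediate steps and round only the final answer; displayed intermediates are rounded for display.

x=53.162773 y=0.132023

recognized (one wheel, involute flank): single-mesh tooth geometry, m = 2.003, N = 55
pitch radius r_p = m·N/2 = 2.003·55/2 = 55.082500
base radius r_b = r_p·cos α = 55.082500·cos 18.740° = 52.162368
roll angle φ = 11.276° = 0.19680333 rad
x = r_b·(cos φ + φ·sin φ) = 53.162773
y = r_b·(sin φ − φ·cos φ) = 0.132023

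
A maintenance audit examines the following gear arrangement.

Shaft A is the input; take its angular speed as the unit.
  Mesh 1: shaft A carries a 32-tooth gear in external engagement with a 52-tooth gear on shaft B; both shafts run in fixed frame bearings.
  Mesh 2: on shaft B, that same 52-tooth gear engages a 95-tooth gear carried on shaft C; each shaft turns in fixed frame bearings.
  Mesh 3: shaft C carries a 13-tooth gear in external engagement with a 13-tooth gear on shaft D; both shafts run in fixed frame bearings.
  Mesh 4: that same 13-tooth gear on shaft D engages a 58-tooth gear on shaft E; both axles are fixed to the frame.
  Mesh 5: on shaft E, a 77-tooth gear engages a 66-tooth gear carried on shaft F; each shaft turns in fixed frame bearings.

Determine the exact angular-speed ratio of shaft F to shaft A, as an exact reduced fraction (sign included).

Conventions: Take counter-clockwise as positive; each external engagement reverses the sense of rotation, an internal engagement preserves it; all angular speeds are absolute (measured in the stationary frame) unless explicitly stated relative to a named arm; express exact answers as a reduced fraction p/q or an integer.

class = fixed-axis compound train [5 meshes; 5 ratios multiply, 5 sense flips]
mesh 1 [32T→52T]: running ratio 8/13, sense −
mesh 2 [52T→95T]: running ratio 32/95, sense +
mesh 3 [13T→13T]: running ratio 32/95, sense −
mesh 4 [13T→58T]: running ratio 208/2755, sense +
mesh 5 [77T→66T]: running ratio 728/8265, sense −
ω_out/ω_in = -728/8265

-728/8265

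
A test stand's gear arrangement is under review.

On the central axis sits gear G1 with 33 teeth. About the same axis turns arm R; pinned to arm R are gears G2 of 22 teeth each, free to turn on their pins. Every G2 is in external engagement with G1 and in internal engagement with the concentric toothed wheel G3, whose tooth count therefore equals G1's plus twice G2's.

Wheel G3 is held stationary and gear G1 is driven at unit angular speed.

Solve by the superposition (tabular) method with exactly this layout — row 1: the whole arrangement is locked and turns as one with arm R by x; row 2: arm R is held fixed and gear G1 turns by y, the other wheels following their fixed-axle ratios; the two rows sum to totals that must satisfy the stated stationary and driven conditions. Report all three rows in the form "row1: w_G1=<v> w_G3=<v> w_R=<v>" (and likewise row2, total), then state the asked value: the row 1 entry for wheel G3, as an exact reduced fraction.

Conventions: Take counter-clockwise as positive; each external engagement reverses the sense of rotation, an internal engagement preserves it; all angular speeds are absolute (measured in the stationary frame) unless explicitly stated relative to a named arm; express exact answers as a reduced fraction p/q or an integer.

row1: w_G1=3/10 w_G3=3/10 w_R=3/10
row2: w_G1=7/10 w_G3=-3/10 w_R=0
total: w_G1=1 w_G3=0 w_R=3/10
asked value: 3/10

topology: planetary set — G1 33T / G2 22T / G3 77T, arm = carrier (Willis)
row 1 (train locked, turned with arm): all members turn x
row 2 — arm fixed, fixed-axis ratios: sun y, ring −(33/77)·y, arm 0
boundary: total ω_ring = x − (33/77)·y = 0 and total ω_sun = x + y = 1  ⇒  y = 7/10, x = 3/10
row 2 ring = −(33/77)·7/10 = -3/10
totals (row 1 + row 2): sun 3/10 + 7/10 = 1, ring 3/10 + (-3/10) = 0, arm 3/10 + 0 = 3/10
asked cell (row1, ring) = 3/10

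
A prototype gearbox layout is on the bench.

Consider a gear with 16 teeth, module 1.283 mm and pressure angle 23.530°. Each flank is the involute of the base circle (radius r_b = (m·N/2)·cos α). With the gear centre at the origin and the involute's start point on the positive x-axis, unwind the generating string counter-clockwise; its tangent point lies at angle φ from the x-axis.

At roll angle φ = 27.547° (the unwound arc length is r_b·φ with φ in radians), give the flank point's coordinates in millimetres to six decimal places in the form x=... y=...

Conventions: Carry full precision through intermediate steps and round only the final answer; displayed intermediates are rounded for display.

x=10.436158 y=0.340625

topology: single-mesh involute geometry — m = 1.283, N = 16
pitch radius r_p = m·N/2 = 1.283·16/2 = 10.264000
base radius r_b = r_p·cos α = 10.264000·cos 23.530° = 9.410560
roll angle φ = 27.547° = 0.48078585 rad
x = r_b·(cos φ + φ·sin φ) = 10.436158
y = r_b·(sin φ − φ·cos φ) = 0.340625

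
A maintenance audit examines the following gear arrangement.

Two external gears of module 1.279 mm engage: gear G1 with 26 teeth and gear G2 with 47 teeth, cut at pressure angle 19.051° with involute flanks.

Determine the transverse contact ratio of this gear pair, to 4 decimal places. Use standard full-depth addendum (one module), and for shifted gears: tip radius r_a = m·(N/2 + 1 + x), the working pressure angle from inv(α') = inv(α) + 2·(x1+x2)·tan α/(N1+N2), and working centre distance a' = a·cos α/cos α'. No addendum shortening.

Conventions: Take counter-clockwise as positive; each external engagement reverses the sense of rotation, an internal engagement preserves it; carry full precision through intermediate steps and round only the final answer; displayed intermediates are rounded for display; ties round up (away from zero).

recognized (one external pair, fixed centres): single-mesh tooth geometry, m = 1.279, N1 = 26, N2 = 47
base radii: r_b1 = 15.716313, r_b2 = 28.410258
tip radii: r_a1 = 17.906000, r_a2 = 31.335500
no profile shift: α' = α, a' = a
action lengths: √(r_a1²−r_b1²) = 8.580347, √(r_a2²−r_b2²) = 13.220092
base pitch p_b = π·m·cos α = 3.798019
CR = (8.580347 + 13.220092 − 46.683500·sin 19.05100°)/3.798019 = 1.727873
contact ratio ≈ 1.7279

1.7279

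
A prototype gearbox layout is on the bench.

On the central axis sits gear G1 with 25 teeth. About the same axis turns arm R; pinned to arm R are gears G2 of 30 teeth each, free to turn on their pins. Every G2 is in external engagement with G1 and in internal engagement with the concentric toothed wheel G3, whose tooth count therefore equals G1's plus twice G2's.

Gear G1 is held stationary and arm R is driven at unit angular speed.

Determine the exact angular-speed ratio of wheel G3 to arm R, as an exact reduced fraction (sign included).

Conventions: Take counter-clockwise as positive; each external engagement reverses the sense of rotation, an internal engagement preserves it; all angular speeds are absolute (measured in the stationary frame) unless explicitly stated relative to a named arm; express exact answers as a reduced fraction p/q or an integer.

planetary set (25T centre, 30T on arm, 85T internal) — Willis relation
ring teeth: 25 + 2·30 = 85
25(ω_sun−ω_arm) = −85(ω_ring−ω_arm),  ω_sun = 0, ω_arm = 1
ω_ring = 1 − (25/85)(0−1) = 22/17
ω_out/ω_in = 22/17

22/17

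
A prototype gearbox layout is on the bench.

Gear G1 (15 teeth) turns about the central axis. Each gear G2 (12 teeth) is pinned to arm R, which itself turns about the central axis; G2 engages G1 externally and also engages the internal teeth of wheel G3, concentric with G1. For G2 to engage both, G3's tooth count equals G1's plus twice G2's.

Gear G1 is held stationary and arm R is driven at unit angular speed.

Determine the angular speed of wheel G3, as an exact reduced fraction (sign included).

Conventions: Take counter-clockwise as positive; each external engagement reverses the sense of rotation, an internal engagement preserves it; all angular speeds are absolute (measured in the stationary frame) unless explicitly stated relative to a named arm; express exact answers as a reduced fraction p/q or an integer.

18/13

planetary set (15T centre, 12T on arm, 39T internal) — Willis relation
ring teeth: 15 + 2·12 = 39
15(ω_sun−ω_arm) = −39(ω_ring−ω_arm),  ω_sun = 0, ω_arm = 1
ω_ring = 1 − (15/39)(0−1) = 18/13
exact speed ratio = 18/13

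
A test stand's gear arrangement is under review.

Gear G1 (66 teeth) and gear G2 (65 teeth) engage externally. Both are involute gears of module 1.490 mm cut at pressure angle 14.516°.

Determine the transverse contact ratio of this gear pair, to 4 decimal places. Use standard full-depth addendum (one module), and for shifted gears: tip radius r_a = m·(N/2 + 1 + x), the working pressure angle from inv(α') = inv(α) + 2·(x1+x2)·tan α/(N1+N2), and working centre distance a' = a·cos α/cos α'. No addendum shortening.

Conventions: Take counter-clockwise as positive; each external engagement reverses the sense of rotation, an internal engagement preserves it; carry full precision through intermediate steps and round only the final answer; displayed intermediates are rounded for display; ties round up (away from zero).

2.2109

single-mesh involute tooth geometry (66T engaging 65T at module 1.490)
base radii: r_b1 = 47.600380, r_b2 = 46.879162
tip radii: r_a1 = 50.660000, r_a2 = 49.915000
no profile shift: α' = α, a' = a
action lengths: √(r_a1²−r_b1²) = 17.338958, √(r_a2²−r_b2²) = 17.142095
base pitch p_b = π·m·cos α = 4.531546
CR = (17.338958 + 17.142095 − 97.595000·sin 14.51600°)/4.531546 = 2.210908
contact ratio ≈ 2.2109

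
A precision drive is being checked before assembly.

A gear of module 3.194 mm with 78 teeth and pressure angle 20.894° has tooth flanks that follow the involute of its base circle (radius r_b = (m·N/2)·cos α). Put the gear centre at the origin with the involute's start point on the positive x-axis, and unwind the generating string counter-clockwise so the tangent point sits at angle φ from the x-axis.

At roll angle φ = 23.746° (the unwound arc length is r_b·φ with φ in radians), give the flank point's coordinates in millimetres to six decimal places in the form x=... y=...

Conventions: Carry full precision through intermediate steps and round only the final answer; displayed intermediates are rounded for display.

topology: single-mesh involute geometry — m = 3.194, N = 78
pitch radius r_p = m·N/2 = 3.194·78/2 = 124.566000
base radius r_b = r_p·cos α = 124.566000·cos 20.894° = 116.374767
roll angle φ = 23.746° = 0.41444588 rad
x = r_b·(cos φ + φ·sin φ) = 125.944243
y = r_b·(sin φ − φ·cos φ) = 2.714332

x=125.944243 y=2.714332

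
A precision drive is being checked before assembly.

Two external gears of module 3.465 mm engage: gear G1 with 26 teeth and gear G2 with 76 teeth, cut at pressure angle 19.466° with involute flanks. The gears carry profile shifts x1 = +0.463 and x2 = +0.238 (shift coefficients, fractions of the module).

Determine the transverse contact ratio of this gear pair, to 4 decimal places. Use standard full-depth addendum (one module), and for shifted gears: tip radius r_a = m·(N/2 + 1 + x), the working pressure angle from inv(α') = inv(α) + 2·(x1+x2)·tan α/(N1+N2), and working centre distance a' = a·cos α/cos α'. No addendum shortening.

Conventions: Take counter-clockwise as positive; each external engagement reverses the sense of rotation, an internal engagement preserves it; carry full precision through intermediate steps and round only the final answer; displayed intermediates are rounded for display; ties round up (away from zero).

1.6112

class = single-mesh tooth geometry [involute pair 26T × 76T, m = 3.465]
base radii: r_b1 = 42.470201, r_b2 = 124.143665
tip radii: r_a1 = 50.114295, r_a2 = 135.959670
inv(α') = inv(19.466°) + 2·(+0.463+0.238)·tan α/(26+76) = 0.01856331  ⇒  α' = 21.46249°
a' = a·cos α / cos α' = 176.7150·cos 19.466°/cos 21.46249° = 179.028167
action lengths: √(r_a1²−r_b1²) = 26.603093, √(r_a2²−r_b2²) = 55.438094
base pitch p_b = π·m·cos α = 10.263390
CR = (26.603093 + 55.438094 − 179.028167·sin 21.46249°)/10.263390 = 1.611182
contact ratio ≈ 1.6112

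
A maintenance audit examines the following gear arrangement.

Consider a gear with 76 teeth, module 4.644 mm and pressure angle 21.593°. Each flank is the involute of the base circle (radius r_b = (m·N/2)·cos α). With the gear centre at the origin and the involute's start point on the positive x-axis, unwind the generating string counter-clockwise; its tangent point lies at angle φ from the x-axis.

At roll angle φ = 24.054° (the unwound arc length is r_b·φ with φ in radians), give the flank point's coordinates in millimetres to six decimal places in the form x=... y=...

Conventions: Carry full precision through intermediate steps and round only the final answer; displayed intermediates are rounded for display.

recognized (one wheel, involute flank): single-mesh tooth geometry, m = 4.644, N = 76
pitch radius r_p = m·N/2 = 4.644·76/2 = 176.472000
base radius r_b = r_p·cos α = 176.472000·cos 21.593° = 164.087452
roll angle φ = 24.054° = 0.41982150 rad
x = r_b·(cos φ + φ·sin φ) = 177.916724
y = r_b·(sin φ − φ·cos φ) = 3.976256

x=177.916724 y=3.976256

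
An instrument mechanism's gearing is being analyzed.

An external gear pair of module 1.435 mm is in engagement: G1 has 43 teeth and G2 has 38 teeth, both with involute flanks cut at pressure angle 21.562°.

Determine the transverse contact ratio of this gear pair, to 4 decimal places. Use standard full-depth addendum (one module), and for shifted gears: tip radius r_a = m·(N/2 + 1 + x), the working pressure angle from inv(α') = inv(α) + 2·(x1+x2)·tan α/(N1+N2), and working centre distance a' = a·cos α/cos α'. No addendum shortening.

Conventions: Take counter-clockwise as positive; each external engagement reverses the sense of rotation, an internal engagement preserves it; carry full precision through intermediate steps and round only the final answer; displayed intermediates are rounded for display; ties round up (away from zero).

1.6430

class = single-mesh tooth geometry [involute pair 43T × 38T, m = 1.435]
base radii: r_b1 = 28.693455, r_b2 = 25.357007
tip radii: r_a1 = 32.287500, r_a2 = 28.700000
no profile shift: α' = α, a' = a
action lengths: √(r_a1²−r_b1²) = 14.804333, √(r_a2²−r_b2²) = 13.442924
base pitch p_b = π·m·cos α = 4.192705
CR = (14.804333 + 13.442924 − 58.117500·sin 21.56200°)/4.192705 = 1.643002
contact ratio ≈ 1.6430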